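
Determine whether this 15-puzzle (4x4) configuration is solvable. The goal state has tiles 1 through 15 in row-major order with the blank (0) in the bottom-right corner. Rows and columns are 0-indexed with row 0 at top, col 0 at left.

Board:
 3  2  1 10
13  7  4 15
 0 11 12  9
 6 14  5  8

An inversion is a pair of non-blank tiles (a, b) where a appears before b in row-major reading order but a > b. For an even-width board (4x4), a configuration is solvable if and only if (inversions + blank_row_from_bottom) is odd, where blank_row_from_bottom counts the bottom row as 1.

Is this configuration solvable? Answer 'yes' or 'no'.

Answer: yes

Derivation:
Inversions: 41
Blank is in row 2 (0-indexed from top), which is row 2 counting from the bottom (bottom = 1).
41 + 2 = 43, which is odd, so the puzzle is solvable.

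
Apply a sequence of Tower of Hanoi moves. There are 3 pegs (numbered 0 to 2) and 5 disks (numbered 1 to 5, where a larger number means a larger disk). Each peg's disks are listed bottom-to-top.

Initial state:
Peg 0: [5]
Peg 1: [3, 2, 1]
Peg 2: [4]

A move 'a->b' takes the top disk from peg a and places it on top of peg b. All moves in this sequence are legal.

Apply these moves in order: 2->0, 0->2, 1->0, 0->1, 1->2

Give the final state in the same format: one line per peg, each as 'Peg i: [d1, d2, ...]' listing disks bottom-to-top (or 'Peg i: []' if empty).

After move 1 (2->0):
Peg 0: [5, 4]
Peg 1: [3, 2, 1]
Peg 2: []

After move 2 (0->2):
Peg 0: [5]
Peg 1: [3, 2, 1]
Peg 2: [4]

After move 3 (1->0):
Peg 0: [5, 1]
Peg 1: [3, 2]
Peg 2: [4]

After move 4 (0->1):
Peg 0: [5]
Peg 1: [3, 2, 1]
Peg 2: [4]

After move 5 (1->2):
Peg 0: [5]
Peg 1: [3, 2]
Peg 2: [4, 1]

Answer: Peg 0: [5]
Peg 1: [3, 2]
Peg 2: [4, 1]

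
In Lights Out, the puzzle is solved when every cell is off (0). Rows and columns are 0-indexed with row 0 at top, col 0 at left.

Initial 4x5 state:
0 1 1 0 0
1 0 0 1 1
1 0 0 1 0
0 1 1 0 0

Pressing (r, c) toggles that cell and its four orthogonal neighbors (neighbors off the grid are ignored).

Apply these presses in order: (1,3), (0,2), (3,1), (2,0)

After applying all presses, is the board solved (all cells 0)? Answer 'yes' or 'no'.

After press 1 at (1,3):
0 1 1 1 0
1 0 1 0 0
1 0 0 0 0
0 1 1 0 0

After press 2 at (0,2):
0 0 0 0 0
1 0 0 0 0
1 0 0 0 0
0 1 1 0 0

After press 3 at (3,1):
0 0 0 0 0
1 0 0 0 0
1 1 0 0 0
1 0 0 0 0

After press 4 at (2,0):
0 0 0 0 0
0 0 0 0 0
0 0 0 0 0
0 0 0 0 0

Lights still on: 0

Answer: yes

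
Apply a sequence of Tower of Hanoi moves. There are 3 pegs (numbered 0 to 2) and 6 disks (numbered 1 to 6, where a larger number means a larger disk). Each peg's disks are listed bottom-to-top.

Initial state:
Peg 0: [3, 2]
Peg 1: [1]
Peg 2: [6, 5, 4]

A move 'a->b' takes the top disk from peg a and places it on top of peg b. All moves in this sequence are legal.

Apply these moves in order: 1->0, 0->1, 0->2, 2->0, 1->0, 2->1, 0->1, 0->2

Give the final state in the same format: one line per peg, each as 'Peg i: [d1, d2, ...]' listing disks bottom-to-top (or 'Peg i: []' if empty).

After move 1 (1->0):
Peg 0: [3, 2, 1]
Peg 1: []
Peg 2: [6, 5, 4]

After move 2 (0->1):
Peg 0: [3, 2]
Peg 1: [1]
Peg 2: [6, 5, 4]

After move 3 (0->2):
Peg 0: [3]
Peg 1: [1]
Peg 2: [6, 5, 4, 2]

After move 4 (2->0):
Peg 0: [3, 2]
Peg 1: [1]
Peg 2: [6, 5, 4]

After move 5 (1->0):
Peg 0: [3, 2, 1]
Peg 1: []
Peg 2: [6, 5, 4]

After move 6 (2->1):
Peg 0: [3, 2, 1]
Peg 1: [4]
Peg 2: [6, 5]

After move 7 (0->1):
Peg 0: [3, 2]
Peg 1: [4, 1]
Peg 2: [6, 5]

After move 8 (0->2):
Peg 0: [3]
Peg 1: [4, 1]
Peg 2: [6, 5, 2]

Answer: Peg 0: [3]
Peg 1: [4, 1]
Peg 2: [6, 5, 2]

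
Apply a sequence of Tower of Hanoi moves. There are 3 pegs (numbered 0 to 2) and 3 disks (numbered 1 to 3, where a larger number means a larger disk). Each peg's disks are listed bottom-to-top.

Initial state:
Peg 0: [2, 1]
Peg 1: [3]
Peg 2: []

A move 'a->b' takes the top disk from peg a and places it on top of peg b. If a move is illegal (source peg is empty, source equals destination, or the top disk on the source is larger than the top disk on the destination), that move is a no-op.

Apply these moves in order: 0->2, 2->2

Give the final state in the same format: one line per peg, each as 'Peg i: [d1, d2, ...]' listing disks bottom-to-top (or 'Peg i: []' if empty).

After move 1 (0->2):
Peg 0: [2]
Peg 1: [3]
Peg 2: [1]

After move 2 (2->2):
Peg 0: [2]
Peg 1: [3]
Peg 2: [1]

Answer: Peg 0: [2]
Peg 1: [3]
Peg 2: [1]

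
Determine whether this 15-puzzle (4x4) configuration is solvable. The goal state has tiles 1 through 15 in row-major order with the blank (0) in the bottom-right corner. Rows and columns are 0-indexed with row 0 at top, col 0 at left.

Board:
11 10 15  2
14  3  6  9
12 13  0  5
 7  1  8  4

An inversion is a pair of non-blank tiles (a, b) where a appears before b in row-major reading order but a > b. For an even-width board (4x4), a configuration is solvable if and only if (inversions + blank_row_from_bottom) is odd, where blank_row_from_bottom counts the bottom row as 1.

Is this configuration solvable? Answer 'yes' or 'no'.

Answer: no

Derivation:
Inversions: 66
Blank is in row 2 (0-indexed from top), which is row 2 counting from the bottom (bottom = 1).
66 + 2 = 68, which is even, so the puzzle is not solvable.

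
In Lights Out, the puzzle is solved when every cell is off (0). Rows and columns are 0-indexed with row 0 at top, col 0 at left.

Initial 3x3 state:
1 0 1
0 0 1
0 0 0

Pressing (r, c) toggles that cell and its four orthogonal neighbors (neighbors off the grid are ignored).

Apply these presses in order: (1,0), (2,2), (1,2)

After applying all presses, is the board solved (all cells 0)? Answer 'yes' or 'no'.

After press 1 at (1,0):
0 0 1
1 1 1
1 0 0

After press 2 at (2,2):
0 0 1
1 1 0
1 1 1

After press 3 at (1,2):
0 0 0
1 0 1
1 1 0

Lights still on: 4

Answer: no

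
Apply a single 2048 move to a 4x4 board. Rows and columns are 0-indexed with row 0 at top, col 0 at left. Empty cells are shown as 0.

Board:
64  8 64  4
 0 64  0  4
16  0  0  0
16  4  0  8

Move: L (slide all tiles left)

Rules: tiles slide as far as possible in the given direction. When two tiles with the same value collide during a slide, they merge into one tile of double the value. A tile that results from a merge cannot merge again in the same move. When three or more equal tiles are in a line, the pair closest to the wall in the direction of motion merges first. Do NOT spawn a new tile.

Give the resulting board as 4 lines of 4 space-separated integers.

Slide left:
row 0: [64, 8, 64, 4] -> [64, 8, 64, 4]
row 1: [0, 64, 0, 4] -> [64, 4, 0, 0]
row 2: [16, 0, 0, 0] -> [16, 0, 0, 0]
row 3: [16, 4, 0, 8] -> [16, 4, 8, 0]

Answer: 64  8 64  4
64  4  0  0
16  0  0  0
16  4  8  0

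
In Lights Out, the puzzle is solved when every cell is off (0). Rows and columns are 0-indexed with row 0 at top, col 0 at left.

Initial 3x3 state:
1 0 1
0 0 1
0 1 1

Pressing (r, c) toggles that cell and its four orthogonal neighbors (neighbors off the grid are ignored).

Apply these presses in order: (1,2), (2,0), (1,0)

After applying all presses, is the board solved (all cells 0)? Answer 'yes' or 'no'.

Answer: yes

Derivation:
After press 1 at (1,2):
1 0 0
0 1 0
0 1 0

After press 2 at (2,0):
1 0 0
1 1 0
1 0 0

After press 3 at (1,0):
0 0 0
0 0 0
0 0 0

Lights still on: 0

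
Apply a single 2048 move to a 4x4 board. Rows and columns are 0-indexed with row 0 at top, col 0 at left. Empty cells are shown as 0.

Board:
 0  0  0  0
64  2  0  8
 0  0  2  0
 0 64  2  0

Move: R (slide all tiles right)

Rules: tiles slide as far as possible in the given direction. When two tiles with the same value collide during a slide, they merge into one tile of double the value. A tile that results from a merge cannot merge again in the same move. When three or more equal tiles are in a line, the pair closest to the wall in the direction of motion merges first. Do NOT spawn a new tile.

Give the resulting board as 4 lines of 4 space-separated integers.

Slide right:
row 0: [0, 0, 0, 0] -> [0, 0, 0, 0]
row 1: [64, 2, 0, 8] -> [0, 64, 2, 8]
row 2: [0, 0, 2, 0] -> [0, 0, 0, 2]
row 3: [0, 64, 2, 0] -> [0, 0, 64, 2]

Answer:  0  0  0  0
 0 64  2  8
 0  0  0  2
 0  0 64  2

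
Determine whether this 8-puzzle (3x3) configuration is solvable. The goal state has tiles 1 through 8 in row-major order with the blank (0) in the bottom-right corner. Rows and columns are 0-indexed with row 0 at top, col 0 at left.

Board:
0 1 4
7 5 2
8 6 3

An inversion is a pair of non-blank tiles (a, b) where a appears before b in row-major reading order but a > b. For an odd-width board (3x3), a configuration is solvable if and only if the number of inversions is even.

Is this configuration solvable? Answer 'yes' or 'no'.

Inversions (pairs i<j in row-major order where tile[i] > tile[j] > 0): 11
11 is odd, so the puzzle is not solvable.

Answer: no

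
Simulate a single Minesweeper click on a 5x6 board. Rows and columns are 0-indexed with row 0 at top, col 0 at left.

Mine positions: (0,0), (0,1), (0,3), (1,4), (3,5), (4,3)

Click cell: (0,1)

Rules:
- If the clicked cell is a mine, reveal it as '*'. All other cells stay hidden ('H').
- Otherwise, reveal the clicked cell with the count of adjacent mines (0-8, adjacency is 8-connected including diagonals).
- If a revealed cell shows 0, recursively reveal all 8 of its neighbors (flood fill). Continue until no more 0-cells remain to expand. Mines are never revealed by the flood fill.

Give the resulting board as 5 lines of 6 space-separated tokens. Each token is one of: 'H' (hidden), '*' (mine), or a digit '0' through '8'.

H * H H H H
H H H H H H
H H H H H H
H H H H H H
H H H H H H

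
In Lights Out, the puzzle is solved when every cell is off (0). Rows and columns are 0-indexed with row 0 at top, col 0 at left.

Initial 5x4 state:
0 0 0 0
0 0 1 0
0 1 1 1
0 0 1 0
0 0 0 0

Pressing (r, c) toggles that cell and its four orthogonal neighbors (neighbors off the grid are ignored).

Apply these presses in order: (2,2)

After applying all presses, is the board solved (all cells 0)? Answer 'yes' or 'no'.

Answer: yes

Derivation:
After press 1 at (2,2):
0 0 0 0
0 0 0 0
0 0 0 0
0 0 0 0
0 0 0 0

Lights still on: 0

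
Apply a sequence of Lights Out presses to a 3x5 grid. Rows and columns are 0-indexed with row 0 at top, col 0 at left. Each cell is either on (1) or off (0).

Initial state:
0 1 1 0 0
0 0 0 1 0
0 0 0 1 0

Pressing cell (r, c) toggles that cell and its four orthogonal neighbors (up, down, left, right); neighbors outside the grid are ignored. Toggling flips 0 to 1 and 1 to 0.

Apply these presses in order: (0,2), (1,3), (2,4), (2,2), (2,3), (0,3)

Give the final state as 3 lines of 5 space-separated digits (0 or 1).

Answer: 0 0 1 1 1
0 0 1 0 0
0 1 0 1 0

Derivation:
After press 1 at (0,2):
0 0 0 1 0
0 0 1 1 0
0 0 0 1 0

After press 2 at (1,3):
0 0 0 0 0
0 0 0 0 1
0 0 0 0 0

After press 3 at (2,4):
0 0 0 0 0
0 0 0 0 0
0 0 0 1 1

After press 4 at (2,2):
0 0 0 0 0
0 0 1 0 0
0 1 1 0 1

After press 5 at (2,3):
0 0 0 0 0
0 0 1 1 0
0 1 0 1 0

After press 6 at (0,3):
0 0 1 1 1
0 0 1 0 0
0 1 0 1 0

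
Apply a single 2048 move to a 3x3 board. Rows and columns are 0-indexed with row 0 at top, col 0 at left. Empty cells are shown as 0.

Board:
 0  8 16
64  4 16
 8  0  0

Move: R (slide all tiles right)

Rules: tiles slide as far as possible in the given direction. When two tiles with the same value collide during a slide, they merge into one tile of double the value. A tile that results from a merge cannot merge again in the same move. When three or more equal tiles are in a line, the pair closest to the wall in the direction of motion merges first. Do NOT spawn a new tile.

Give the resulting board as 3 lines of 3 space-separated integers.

Answer:  0  8 16
64  4 16
 0  0  8

Derivation:
Slide right:
row 0: [0, 8, 16] -> [0, 8, 16]
row 1: [64, 4, 16] -> [64, 4, 16]
row 2: [8, 0, 0] -> [0, 0, 8]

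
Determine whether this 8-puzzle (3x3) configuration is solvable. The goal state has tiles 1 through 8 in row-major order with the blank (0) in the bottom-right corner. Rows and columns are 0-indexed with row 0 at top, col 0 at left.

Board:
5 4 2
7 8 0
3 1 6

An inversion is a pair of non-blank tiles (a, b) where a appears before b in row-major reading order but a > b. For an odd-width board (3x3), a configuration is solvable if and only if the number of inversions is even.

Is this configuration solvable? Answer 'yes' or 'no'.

Inversions (pairs i<j in row-major order where tile[i] > tile[j] > 0): 15
15 is odd, so the puzzle is not solvable.

Answer: no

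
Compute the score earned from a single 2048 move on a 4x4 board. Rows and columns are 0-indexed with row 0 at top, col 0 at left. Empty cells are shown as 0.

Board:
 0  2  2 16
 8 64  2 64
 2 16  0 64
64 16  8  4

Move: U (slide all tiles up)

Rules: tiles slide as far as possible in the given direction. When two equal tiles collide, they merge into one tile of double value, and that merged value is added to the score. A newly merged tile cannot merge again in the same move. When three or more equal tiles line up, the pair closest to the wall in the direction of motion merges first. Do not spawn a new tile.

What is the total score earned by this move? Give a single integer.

Answer: 164

Derivation:
Slide up:
col 0: [0, 8, 2, 64] -> [8, 2, 64, 0]  score +0 (running 0)
col 1: [2, 64, 16, 16] -> [2, 64, 32, 0]  score +32 (running 32)
col 2: [2, 2, 0, 8] -> [4, 8, 0, 0]  score +4 (running 36)
col 3: [16, 64, 64, 4] -> [16, 128, 4, 0]  score +128 (running 164)
Board after move:
  8   2   4  16
  2  64   8 128
 64  32   0   4
  0   0   0   0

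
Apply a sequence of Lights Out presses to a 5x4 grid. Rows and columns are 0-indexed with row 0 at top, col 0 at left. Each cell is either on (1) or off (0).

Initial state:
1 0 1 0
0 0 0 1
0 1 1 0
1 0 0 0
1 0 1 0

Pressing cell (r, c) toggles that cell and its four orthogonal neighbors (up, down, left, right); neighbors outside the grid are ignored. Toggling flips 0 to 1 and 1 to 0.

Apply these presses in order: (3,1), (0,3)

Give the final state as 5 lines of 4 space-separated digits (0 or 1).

After press 1 at (3,1):
1 0 1 0
0 0 0 1
0 0 1 0
0 1 1 0
1 1 1 0

After press 2 at (0,3):
1 0 0 1
0 0 0 0
0 0 1 0
0 1 1 0
1 1 1 0

Answer: 1 0 0 1
0 0 0 0
0 0 1 0
0 1 1 0
1 1 1 0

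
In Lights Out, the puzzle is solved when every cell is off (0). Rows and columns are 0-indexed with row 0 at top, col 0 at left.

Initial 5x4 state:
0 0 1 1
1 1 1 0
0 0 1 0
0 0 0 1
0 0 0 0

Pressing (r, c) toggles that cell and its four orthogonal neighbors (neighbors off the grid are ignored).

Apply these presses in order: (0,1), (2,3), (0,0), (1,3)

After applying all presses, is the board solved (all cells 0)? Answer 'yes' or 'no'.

Answer: yes

Derivation:
After press 1 at (0,1):
1 1 0 1
1 0 1 0
0 0 1 0
0 0 0 1
0 0 0 0

After press 2 at (2,3):
1 1 0 1
1 0 1 1
0 0 0 1
0 0 0 0
0 0 0 0

After press 3 at (0,0):
0 0 0 1
0 0 1 1
0 0 0 1
0 0 0 0
0 0 0 0

After press 4 at (1,3):
0 0 0 0
0 0 0 0
0 0 0 0
0 0 0 0
0 0 0 0

Lights still on: 0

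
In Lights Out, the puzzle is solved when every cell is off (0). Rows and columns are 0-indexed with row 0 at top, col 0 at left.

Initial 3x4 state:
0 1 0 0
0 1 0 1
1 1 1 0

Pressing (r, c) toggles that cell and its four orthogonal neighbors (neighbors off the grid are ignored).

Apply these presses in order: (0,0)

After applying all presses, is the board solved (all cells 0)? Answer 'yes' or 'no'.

Answer: no

Derivation:
After press 1 at (0,0):
1 0 0 0
1 1 0 1
1 1 1 0

Lights still on: 7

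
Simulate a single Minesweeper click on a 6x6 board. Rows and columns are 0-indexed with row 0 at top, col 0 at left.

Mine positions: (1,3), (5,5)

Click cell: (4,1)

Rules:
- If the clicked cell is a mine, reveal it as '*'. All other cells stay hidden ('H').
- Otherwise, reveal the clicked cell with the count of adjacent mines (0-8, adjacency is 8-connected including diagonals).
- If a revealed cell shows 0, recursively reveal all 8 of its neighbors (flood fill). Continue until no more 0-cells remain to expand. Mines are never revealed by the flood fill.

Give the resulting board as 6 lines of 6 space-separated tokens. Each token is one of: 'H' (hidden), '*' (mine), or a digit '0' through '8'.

0 0 1 H 1 0
0 0 1 H 1 0
0 0 1 1 1 0
0 0 0 0 0 0
0 0 0 0 1 1
0 0 0 0 1 H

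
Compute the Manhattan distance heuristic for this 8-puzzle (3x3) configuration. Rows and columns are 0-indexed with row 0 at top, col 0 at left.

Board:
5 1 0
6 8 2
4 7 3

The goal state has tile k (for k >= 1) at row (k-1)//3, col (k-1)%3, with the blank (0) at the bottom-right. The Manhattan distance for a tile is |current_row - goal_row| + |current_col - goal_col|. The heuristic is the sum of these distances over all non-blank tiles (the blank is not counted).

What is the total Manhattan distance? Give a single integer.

Answer: 12

Derivation:
Tile 5: at (0,0), goal (1,1), distance |0-1|+|0-1| = 2
Tile 1: at (0,1), goal (0,0), distance |0-0|+|1-0| = 1
Tile 6: at (1,0), goal (1,2), distance |1-1|+|0-2| = 2
Tile 8: at (1,1), goal (2,1), distance |1-2|+|1-1| = 1
Tile 2: at (1,2), goal (0,1), distance |1-0|+|2-1| = 2
Tile 4: at (2,0), goal (1,0), distance |2-1|+|0-0| = 1
Tile 7: at (2,1), goal (2,0), distance |2-2|+|1-0| = 1
Tile 3: at (2,2), goal (0,2), distance |2-0|+|2-2| = 2
Sum: 2 + 1 + 2 + 1 + 2 + 1 + 1 + 2 = 12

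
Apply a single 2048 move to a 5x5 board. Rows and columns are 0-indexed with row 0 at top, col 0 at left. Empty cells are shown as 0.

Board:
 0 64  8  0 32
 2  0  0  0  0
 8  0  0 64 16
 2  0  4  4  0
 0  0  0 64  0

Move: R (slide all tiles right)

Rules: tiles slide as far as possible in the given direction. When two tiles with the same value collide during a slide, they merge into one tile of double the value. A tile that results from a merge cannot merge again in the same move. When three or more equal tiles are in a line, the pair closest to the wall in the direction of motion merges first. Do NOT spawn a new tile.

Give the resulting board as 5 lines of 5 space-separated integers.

Answer:  0  0 64  8 32
 0  0  0  0  2
 0  0  8 64 16
 0  0  0  2  8
 0  0  0  0 64

Derivation:
Slide right:
row 0: [0, 64, 8, 0, 32] -> [0, 0, 64, 8, 32]
row 1: [2, 0, 0, 0, 0] -> [0, 0, 0, 0, 2]
row 2: [8, 0, 0, 64, 16] -> [0, 0, 8, 64, 16]
row 3: [2, 0, 4, 4, 0] -> [0, 0, 0, 2, 8]
row 4: [0, 0, 0, 64, 0] -> [0, 0, 0, 0, 64]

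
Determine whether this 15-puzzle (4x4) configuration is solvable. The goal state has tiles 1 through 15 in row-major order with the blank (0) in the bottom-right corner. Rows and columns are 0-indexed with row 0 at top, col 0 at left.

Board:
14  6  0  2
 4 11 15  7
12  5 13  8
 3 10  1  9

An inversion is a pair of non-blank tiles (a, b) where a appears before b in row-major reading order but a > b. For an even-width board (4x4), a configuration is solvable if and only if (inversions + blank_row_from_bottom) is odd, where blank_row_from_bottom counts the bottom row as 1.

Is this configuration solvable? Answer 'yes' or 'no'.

Inversions: 58
Blank is in row 0 (0-indexed from top), which is row 4 counting from the bottom (bottom = 1).
58 + 4 = 62, which is even, so the puzzle is not solvable.

Answer: no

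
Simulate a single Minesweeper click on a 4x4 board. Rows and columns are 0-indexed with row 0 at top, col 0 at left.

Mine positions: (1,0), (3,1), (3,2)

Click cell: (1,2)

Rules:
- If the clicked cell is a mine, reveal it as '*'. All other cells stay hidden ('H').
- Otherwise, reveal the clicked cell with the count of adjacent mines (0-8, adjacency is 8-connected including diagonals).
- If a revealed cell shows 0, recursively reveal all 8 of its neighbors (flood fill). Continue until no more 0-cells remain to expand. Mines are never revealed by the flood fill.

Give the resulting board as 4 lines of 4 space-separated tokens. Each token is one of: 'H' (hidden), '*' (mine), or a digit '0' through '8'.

H 1 0 0
H 1 0 0
H 3 2 1
H H H H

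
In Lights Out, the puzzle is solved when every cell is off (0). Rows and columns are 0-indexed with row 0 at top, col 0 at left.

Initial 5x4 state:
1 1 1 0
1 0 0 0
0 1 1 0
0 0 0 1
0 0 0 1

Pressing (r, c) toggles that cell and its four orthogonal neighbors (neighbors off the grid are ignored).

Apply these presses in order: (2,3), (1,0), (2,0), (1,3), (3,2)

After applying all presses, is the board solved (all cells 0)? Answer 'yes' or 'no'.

Answer: no

Derivation:
After press 1 at (2,3):
1 1 1 0
1 0 0 1
0 1 0 1
0 0 0 0
0 0 0 1

After press 2 at (1,0):
0 1 1 0
0 1 0 1
1 1 0 1
0 0 0 0
0 0 0 1

After press 3 at (2,0):
0 1 1 0
1 1 0 1
0 0 0 1
1 0 0 0
0 0 0 1

After press 4 at (1,3):
0 1 1 1
1 1 1 0
0 0 0 0
1 0 0 0
0 0 0 1

After press 5 at (3,2):
0 1 1 1
1 1 1 0
0 0 1 0
1 1 1 1
0 0 1 1

Lights still on: 13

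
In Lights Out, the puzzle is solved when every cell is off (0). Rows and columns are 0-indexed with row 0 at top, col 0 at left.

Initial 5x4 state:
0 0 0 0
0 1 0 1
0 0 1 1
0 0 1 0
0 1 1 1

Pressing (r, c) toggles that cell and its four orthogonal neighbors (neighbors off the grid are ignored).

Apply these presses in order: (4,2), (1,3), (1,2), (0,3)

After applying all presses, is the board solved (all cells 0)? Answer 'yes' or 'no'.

Answer: yes

Derivation:
After press 1 at (4,2):
0 0 0 0
0 1 0 1
0 0 1 1
0 0 0 0
0 0 0 0

After press 2 at (1,3):
0 0 0 1
0 1 1 0
0 0 1 0
0 0 0 0
0 0 0 0

After press 3 at (1,2):
0 0 1 1
0 0 0 1
0 0 0 0
0 0 0 0
0 0 0 0

After press 4 at (0,3):
0 0 0 0
0 0 0 0
0 0 0 0
0 0 0 0
0 0 0 0

Lights still on: 0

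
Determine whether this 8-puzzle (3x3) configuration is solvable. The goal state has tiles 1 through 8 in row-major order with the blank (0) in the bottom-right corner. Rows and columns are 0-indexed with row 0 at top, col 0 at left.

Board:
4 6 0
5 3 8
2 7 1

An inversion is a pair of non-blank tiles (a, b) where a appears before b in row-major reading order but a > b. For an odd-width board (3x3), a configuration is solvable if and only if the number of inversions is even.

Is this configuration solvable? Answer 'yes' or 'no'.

Inversions (pairs i<j in row-major order where tile[i] > tile[j] > 0): 17
17 is odd, so the puzzle is not solvable.

Answer: no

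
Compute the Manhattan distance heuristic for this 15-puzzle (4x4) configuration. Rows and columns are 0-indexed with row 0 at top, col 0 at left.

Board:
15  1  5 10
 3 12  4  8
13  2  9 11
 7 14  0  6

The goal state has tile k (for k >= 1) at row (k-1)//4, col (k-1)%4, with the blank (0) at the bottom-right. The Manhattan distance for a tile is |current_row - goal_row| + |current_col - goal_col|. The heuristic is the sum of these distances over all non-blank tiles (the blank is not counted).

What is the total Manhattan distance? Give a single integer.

Answer: 35

Derivation:
Tile 15: at (0,0), goal (3,2), distance |0-3|+|0-2| = 5
Tile 1: at (0,1), goal (0,0), distance |0-0|+|1-0| = 1
Tile 5: at (0,2), goal (1,0), distance |0-1|+|2-0| = 3
Tile 10: at (0,3), goal (2,1), distance |0-2|+|3-1| = 4
Tile 3: at (1,0), goal (0,2), distance |1-0|+|0-2| = 3
Tile 12: at (1,1), goal (2,3), distance |1-2|+|1-3| = 3
Tile 4: at (1,2), goal (0,3), distance |1-0|+|2-3| = 2
Tile 8: at (1,3), goal (1,3), distance |1-1|+|3-3| = 0
Tile 13: at (2,0), goal (3,0), distance |2-3|+|0-0| = 1
Tile 2: at (2,1), goal (0,1), distance |2-0|+|1-1| = 2
Tile 9: at (2,2), goal (2,0), distance |2-2|+|2-0| = 2
Tile 11: at (2,3), goal (2,2), distance |2-2|+|3-2| = 1
Tile 7: at (3,0), goal (1,2), distance |3-1|+|0-2| = 4
Tile 14: at (3,1), goal (3,1), distance |3-3|+|1-1| = 0
Tile 6: at (3,3), goal (1,1), distance |3-1|+|3-1| = 4
Sum: 5 + 1 + 3 + 4 + 3 + 3 + 2 + 0 + 1 + 2 + 2 + 1 + 4 + 0 + 4 = 35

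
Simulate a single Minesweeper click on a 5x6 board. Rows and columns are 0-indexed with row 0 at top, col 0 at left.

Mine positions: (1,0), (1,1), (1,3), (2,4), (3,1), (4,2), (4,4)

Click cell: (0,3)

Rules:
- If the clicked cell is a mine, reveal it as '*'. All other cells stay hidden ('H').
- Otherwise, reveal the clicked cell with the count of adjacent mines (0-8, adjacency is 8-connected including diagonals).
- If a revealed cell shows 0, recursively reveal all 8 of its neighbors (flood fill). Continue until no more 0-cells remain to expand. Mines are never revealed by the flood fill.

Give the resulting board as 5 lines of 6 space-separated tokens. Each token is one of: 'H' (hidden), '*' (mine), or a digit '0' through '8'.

H H H 1 H H
H H H H H H
H H H H H H
H H H H H H
H H H H H H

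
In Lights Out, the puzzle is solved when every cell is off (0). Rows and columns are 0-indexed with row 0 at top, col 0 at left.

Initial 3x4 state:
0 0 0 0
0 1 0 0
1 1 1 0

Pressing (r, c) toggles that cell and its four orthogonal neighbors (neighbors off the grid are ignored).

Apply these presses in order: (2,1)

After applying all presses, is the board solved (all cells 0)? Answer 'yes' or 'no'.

After press 1 at (2,1):
0 0 0 0
0 0 0 0
0 0 0 0

Lights still on: 0

Answer: yes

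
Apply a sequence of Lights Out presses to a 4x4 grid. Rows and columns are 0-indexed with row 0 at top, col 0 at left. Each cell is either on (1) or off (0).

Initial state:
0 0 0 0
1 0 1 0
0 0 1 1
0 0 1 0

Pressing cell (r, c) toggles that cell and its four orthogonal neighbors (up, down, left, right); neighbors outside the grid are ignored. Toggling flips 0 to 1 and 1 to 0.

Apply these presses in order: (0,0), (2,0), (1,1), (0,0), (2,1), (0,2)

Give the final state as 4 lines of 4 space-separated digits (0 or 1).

After press 1 at (0,0):
1 1 0 0
0 0 1 0
0 0 1 1
0 0 1 0

After press 2 at (2,0):
1 1 0 0
1 0 1 0
1 1 1 1
1 0 1 0

After press 3 at (1,1):
1 0 0 0
0 1 0 0
1 0 1 1
1 0 1 0

After press 4 at (0,0):
0 1 0 0
1 1 0 0
1 0 1 1
1 0 1 0

After press 5 at (2,1):
0 1 0 0
1 0 0 0
0 1 0 1
1 1 1 0

After press 6 at (0,2):
0 0 1 1
1 0 1 0
0 1 0 1
1 1 1 0

Answer: 0 0 1 1
1 0 1 0
0 1 0 1
1 1 1 0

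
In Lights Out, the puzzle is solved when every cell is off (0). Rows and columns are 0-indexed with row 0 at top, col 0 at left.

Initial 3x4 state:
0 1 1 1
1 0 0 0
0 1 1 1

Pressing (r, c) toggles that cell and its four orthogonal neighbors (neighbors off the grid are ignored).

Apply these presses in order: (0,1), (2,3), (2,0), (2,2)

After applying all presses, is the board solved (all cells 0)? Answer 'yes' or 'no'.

After press 1 at (0,1):
1 0 0 1
1 1 0 0
0 1 1 1

After press 2 at (2,3):
1 0 0 1
1 1 0 1
0 1 0 0

After press 3 at (2,0):
1 0 0 1
0 1 0 1
1 0 0 0

After press 4 at (2,2):
1 0 0 1
0 1 1 1
1 1 1 1

Lights still on: 9

Answer: no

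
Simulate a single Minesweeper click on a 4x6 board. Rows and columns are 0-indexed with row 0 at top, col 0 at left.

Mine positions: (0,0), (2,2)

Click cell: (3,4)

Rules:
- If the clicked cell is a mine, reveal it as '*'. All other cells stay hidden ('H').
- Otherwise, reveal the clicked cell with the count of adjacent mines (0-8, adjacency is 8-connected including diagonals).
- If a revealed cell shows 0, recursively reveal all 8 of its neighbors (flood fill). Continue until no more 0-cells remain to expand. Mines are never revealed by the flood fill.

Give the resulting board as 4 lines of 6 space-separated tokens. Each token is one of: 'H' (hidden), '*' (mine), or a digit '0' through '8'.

H 1 0 0 0 0
H 2 1 1 0 0
H H H 1 0 0
H H H 1 0 0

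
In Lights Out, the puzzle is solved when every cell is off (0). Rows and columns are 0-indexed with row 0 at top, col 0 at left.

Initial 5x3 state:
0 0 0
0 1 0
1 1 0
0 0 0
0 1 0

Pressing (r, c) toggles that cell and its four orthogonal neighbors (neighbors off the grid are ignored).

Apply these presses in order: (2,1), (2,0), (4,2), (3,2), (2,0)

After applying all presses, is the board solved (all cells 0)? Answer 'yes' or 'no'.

After press 1 at (2,1):
0 0 0
0 0 0
0 0 1
0 1 0
0 1 0

After press 2 at (2,0):
0 0 0
1 0 0
1 1 1
1 1 0
0 1 0

After press 3 at (4,2):
0 0 0
1 0 0
1 1 1
1 1 1
0 0 1

After press 4 at (3,2):
0 0 0
1 0 0
1 1 0
1 0 0
0 0 0

After press 5 at (2,0):
0 0 0
0 0 0
0 0 0
0 0 0
0 0 0

Lights still on: 0

Answer: yes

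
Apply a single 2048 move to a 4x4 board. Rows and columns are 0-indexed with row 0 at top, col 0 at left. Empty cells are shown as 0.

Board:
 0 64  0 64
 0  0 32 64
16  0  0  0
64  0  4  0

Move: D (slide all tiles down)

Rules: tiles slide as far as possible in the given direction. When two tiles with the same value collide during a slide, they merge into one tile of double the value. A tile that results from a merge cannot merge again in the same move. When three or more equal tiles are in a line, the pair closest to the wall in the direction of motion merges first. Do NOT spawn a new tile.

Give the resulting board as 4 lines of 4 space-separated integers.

Answer:   0   0   0   0
  0   0   0   0
 16   0  32   0
 64  64   4 128

Derivation:
Slide down:
col 0: [0, 0, 16, 64] -> [0, 0, 16, 64]
col 1: [64, 0, 0, 0] -> [0, 0, 0, 64]
col 2: [0, 32, 0, 4] -> [0, 0, 32, 4]
col 3: [64, 64, 0, 0] -> [0, 0, 0, 128]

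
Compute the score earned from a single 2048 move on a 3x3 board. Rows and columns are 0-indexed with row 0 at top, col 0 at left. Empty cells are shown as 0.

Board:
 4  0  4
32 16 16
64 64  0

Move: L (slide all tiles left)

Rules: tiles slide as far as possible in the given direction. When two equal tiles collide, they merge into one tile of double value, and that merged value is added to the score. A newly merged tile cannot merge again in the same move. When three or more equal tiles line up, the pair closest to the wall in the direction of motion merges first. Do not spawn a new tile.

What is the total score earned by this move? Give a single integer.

Slide left:
row 0: [4, 0, 4] -> [8, 0, 0]  score +8 (running 8)
row 1: [32, 16, 16] -> [32, 32, 0]  score +32 (running 40)
row 2: [64, 64, 0] -> [128, 0, 0]  score +128 (running 168)
Board after move:
  8   0   0
 32  32   0
128   0   0

Answer: 168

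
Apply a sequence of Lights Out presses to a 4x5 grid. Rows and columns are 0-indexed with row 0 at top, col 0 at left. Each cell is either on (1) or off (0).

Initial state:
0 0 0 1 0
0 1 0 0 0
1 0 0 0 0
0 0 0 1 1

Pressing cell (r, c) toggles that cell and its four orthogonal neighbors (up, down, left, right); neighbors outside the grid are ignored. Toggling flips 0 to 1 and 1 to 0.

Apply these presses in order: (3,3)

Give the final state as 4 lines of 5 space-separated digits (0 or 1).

After press 1 at (3,3):
0 0 0 1 0
0 1 0 0 0
1 0 0 1 0
0 0 1 0 0

Answer: 0 0 0 1 0
0 1 0 0 0
1 0 0 1 0
0 0 1 0 0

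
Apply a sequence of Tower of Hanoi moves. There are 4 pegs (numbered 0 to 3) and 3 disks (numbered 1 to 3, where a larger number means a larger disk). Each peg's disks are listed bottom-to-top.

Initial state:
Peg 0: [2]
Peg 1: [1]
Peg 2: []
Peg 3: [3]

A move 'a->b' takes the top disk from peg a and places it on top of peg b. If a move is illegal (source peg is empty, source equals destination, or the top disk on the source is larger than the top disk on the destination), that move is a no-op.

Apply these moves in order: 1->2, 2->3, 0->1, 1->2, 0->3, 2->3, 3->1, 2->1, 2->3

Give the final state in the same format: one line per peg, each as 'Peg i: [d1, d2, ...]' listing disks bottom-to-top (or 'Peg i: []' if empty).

After move 1 (1->2):
Peg 0: [2]
Peg 1: []
Peg 2: [1]
Peg 3: [3]

After move 2 (2->3):
Peg 0: [2]
Peg 1: []
Peg 2: []
Peg 3: [3, 1]

After move 3 (0->1):
Peg 0: []
Peg 1: [2]
Peg 2: []
Peg 3: [3, 1]

After move 4 (1->2):
Peg 0: []
Peg 1: []
Peg 2: [2]
Peg 3: [3, 1]

After move 5 (0->3):
Peg 0: []
Peg 1: []
Peg 2: [2]
Peg 3: [3, 1]

After move 6 (2->3):
Peg 0: []
Peg 1: []
Peg 2: [2]
Peg 3: [3, 1]

After move 7 (3->1):
Peg 0: []
Peg 1: [1]
Peg 2: [2]
Peg 3: [3]

After move 8 (2->1):
Peg 0: []
Peg 1: [1]
Peg 2: [2]
Peg 3: [3]

After move 9 (2->3):
Peg 0: []
Peg 1: [1]
Peg 2: []
Peg 3: [3, 2]

Answer: Peg 0: []
Peg 1: [1]
Peg 2: []
Peg 3: [3, 2]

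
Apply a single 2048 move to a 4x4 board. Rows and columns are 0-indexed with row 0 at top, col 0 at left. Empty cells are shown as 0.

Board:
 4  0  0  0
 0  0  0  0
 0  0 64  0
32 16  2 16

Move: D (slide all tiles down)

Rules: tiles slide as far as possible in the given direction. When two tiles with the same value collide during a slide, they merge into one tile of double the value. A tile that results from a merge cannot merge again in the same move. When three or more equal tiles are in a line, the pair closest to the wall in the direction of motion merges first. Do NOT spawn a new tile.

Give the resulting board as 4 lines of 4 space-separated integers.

Slide down:
col 0: [4, 0, 0, 32] -> [0, 0, 4, 32]
col 1: [0, 0, 0, 16] -> [0, 0, 0, 16]
col 2: [0, 0, 64, 2] -> [0, 0, 64, 2]
col 3: [0, 0, 0, 16] -> [0, 0, 0, 16]

Answer:  0  0  0  0
 0  0  0  0
 4  0 64  0
32 16  2 16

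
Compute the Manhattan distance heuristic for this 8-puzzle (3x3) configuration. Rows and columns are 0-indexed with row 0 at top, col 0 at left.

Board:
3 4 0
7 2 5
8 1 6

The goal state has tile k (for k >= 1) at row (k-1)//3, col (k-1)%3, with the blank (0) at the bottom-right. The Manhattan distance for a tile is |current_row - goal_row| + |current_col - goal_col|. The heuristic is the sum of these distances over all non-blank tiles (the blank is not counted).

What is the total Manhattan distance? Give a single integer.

Tile 3: at (0,0), goal (0,2), distance |0-0|+|0-2| = 2
Tile 4: at (0,1), goal (1,0), distance |0-1|+|1-0| = 2
Tile 7: at (1,0), goal (2,0), distance |1-2|+|0-0| = 1
Tile 2: at (1,1), goal (0,1), distance |1-0|+|1-1| = 1
Tile 5: at (1,2), goal (1,1), distance |1-1|+|2-1| = 1
Tile 8: at (2,0), goal (2,1), distance |2-2|+|0-1| = 1
Tile 1: at (2,1), goal (0,0), distance |2-0|+|1-0| = 3
Tile 6: at (2,2), goal (1,2), distance |2-1|+|2-2| = 1
Sum: 2 + 2 + 1 + 1 + 1 + 1 + 3 + 1 = 12

Answer: 12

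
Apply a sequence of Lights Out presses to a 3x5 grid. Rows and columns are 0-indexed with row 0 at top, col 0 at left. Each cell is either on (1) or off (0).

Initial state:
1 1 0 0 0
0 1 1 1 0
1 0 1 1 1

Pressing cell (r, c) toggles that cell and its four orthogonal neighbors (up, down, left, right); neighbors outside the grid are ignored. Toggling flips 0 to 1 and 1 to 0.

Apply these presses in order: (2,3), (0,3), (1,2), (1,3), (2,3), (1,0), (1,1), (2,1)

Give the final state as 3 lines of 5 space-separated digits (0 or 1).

After press 1 at (2,3):
1 1 0 0 0
0 1 1 0 0
1 0 0 0 0

After press 2 at (0,3):
1 1 1 1 1
0 1 1 1 0
1 0 0 0 0

After press 3 at (1,2):
1 1 0 1 1
0 0 0 0 0
1 0 1 0 0

After press 4 at (1,3):
1 1 0 0 1
0 0 1 1 1
1 0 1 1 0

After press 5 at (2,3):
1 1 0 0 1
0 0 1 0 1
1 0 0 0 1

After press 6 at (1,0):
0 1 0 0 1
1 1 1 0 1
0 0 0 0 1

After press 7 at (1,1):
0 0 0 0 1
0 0 0 0 1
0 1 0 0 1

After press 8 at (2,1):
0 0 0 0 1
0 1 0 0 1
1 0 1 0 1

Answer: 0 0 0 0 1
0 1 0 0 1
1 0 1 0 1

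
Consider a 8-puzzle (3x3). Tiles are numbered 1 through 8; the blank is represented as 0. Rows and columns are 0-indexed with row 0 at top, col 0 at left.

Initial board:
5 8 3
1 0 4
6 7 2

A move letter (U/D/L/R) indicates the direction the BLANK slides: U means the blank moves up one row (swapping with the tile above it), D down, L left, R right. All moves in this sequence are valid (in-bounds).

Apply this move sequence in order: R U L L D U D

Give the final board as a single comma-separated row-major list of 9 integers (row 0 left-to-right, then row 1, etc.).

Answer: 1, 5, 8, 0, 4, 3, 6, 7, 2

Derivation:
After move 1 (R):
5 8 3
1 4 0
6 7 2

After move 2 (U):
5 8 0
1 4 3
6 7 2

After move 3 (L):
5 0 8
1 4 3
6 7 2

After move 4 (L):
0 5 8
1 4 3
6 7 2

After move 5 (D):
1 5 8
0 4 3
6 7 2

After move 6 (U):
0 5 8
1 4 3
6 7 2

After move 7 (D):
1 5 8
0 4 3
6 7 2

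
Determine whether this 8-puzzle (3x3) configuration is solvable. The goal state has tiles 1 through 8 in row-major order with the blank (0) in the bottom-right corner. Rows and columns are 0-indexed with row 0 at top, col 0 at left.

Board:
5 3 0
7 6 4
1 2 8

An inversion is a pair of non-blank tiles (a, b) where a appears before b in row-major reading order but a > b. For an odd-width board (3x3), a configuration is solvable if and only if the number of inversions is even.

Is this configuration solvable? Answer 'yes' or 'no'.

Inversions (pairs i<j in row-major order where tile[i] > tile[j] > 0): 15
15 is odd, so the puzzle is not solvable.

Answer: no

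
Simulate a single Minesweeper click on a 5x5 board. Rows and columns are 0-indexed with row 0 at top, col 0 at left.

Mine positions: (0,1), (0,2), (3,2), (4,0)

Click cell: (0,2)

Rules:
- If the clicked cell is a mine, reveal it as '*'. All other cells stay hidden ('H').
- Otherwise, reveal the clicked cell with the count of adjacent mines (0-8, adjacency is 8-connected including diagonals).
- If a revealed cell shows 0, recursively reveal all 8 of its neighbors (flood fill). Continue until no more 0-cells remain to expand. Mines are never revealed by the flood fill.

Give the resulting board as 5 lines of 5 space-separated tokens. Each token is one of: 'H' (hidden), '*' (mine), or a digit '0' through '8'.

H H * H H
H H H H H
H H H H H
H H H H H
H H H H H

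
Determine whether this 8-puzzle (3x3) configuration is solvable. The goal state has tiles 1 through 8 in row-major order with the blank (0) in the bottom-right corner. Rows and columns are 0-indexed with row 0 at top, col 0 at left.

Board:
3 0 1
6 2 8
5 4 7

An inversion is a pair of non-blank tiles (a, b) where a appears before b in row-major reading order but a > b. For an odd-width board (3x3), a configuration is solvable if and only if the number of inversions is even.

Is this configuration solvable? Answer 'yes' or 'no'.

Answer: no

Derivation:
Inversions (pairs i<j in row-major order where tile[i] > tile[j] > 0): 9
9 is odd, so the puzzle is not solvable.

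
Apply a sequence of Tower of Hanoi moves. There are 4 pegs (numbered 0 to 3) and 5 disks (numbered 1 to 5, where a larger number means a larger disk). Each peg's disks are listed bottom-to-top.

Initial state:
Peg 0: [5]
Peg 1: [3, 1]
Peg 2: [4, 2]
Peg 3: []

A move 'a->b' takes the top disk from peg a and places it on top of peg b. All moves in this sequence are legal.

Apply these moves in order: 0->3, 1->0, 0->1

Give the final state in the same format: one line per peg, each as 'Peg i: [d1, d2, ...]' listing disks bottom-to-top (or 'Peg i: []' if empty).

Answer: Peg 0: []
Peg 1: [3, 1]
Peg 2: [4, 2]
Peg 3: [5]

Derivation:
After move 1 (0->3):
Peg 0: []
Peg 1: [3, 1]
Peg 2: [4, 2]
Peg 3: [5]

After move 2 (1->0):
Peg 0: [1]
Peg 1: [3]
Peg 2: [4, 2]
Peg 3: [5]

After move 3 (0->1):
Peg 0: []
Peg 1: [3, 1]
Peg 2: [4, 2]
Peg 3: [5]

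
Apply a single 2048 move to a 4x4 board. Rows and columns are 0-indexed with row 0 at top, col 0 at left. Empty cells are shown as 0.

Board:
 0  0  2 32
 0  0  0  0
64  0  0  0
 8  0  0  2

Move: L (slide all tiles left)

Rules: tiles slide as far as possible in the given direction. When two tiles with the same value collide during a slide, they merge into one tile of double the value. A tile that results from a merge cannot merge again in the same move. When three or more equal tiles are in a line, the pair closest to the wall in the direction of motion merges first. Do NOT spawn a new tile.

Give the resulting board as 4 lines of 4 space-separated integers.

Slide left:
row 0: [0, 0, 2, 32] -> [2, 32, 0, 0]
row 1: [0, 0, 0, 0] -> [0, 0, 0, 0]
row 2: [64, 0, 0, 0] -> [64, 0, 0, 0]
row 3: [8, 0, 0, 2] -> [8, 2, 0, 0]

Answer:  2 32  0  0
 0  0  0  0
64  0  0  0
 8  2  0  0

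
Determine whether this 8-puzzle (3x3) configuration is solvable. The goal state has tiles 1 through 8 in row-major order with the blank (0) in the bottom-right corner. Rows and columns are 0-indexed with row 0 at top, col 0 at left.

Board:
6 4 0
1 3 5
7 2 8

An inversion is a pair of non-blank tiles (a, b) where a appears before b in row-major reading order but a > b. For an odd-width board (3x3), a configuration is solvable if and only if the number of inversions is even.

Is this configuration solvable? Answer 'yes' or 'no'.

Answer: no

Derivation:
Inversions (pairs i<j in row-major order where tile[i] > tile[j] > 0): 11
11 is odd, so the puzzle is not solvable.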